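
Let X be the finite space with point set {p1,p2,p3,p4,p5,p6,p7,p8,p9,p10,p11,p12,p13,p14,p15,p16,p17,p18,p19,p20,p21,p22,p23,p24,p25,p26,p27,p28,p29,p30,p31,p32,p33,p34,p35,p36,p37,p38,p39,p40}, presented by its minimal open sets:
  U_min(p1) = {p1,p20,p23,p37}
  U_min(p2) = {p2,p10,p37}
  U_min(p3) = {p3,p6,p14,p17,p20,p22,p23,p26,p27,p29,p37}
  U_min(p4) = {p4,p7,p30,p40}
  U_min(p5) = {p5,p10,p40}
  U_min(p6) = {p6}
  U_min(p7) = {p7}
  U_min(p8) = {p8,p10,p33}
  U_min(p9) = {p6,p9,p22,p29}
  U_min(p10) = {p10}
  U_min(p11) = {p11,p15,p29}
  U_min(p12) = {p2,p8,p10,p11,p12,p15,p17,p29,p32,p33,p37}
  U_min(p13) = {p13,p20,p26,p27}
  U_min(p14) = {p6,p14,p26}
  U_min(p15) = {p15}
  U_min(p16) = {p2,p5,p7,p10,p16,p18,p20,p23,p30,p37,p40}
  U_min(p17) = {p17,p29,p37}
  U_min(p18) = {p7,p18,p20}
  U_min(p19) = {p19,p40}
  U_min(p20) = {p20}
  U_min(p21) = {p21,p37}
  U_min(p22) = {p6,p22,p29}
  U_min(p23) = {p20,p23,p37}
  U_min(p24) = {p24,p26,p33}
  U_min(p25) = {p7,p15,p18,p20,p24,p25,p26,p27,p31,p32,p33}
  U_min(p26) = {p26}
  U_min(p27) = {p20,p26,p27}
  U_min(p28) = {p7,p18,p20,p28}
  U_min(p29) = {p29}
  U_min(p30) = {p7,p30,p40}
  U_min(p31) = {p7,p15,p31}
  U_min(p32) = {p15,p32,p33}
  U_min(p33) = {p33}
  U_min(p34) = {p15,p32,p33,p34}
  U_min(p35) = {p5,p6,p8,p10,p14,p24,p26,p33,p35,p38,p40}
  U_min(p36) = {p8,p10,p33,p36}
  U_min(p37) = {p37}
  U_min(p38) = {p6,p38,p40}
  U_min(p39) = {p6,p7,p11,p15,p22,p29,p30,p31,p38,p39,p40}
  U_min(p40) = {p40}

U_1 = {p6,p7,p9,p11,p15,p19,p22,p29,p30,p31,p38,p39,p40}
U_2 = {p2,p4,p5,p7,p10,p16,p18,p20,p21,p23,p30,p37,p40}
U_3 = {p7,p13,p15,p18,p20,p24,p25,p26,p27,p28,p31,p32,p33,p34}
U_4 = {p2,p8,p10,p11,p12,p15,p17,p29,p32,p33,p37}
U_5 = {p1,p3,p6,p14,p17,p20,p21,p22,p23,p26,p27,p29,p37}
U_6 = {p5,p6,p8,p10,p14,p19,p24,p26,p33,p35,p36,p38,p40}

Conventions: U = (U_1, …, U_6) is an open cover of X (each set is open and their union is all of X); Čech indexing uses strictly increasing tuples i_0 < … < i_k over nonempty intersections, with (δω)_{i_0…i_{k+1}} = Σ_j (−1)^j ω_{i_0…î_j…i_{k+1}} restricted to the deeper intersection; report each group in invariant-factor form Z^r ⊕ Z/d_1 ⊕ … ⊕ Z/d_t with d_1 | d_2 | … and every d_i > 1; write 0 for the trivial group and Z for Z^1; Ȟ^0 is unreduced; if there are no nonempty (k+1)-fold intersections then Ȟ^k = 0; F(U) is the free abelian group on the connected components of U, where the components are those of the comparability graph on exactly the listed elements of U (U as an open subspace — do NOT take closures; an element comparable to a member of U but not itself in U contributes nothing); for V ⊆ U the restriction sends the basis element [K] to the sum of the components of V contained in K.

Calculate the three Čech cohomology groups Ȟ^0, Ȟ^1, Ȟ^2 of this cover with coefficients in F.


Ȟ^0 ≅ Z,  Ȟ^1 ≅ 0,  Ȟ^2 ≅ Z/2

nerve simplices:
  U12={p7,p30,p40} U13={p7,p15,p31} U14={p11,p15,p29} U15={p6,p22,p29} U16={p6,p19,p38,p40} U23={p7,p18,p20} U24={p2,p10,p37} U25={p20,p21,p23,p37} U26={p5,p10,p40} U34={p15,p32,p33} U35={p20,p26,p27} U36={p24,p26,p33} U45={p17,p29,p37} U46={p8,p10,p33} U56={p6,p14,p26}
  U123={p7} U126={p40} U134={p15} U145={p29} U156={p6} U235={p20} U245={p37} U246={p10} U346={p33} U356={p26}
components per intersection:
  U1: {p6,p7,p9,p11,p15,p19,p22,p29,p30,p31,p38,p39,p40}
  U2: {p2,p4,p5,p7,p10,p16,p18,p20,p21,p23,p30,p37,p40}
  U3: {p7,p13,p15,p18,p20,p24,p25,p26,p27,p28,p31,p32,p33,p34}
  U4: {p2,p8,p10,p11,p12,p15,p17,p29,p32,p33,p37}
  U5: {p1,p3,p6,p14,p17,p20,p21,p22,p23,p26,p27,p29,p37}
  U6: {p5,p6,p8,p10,p14,p19,p24,p26,p33,p35,p36,p38,p40}
  U12: {p7,p30,p40}
  U13: {p7,p15,p31}
  U14: {p11,p15,p29}
  U15: {p6,p22,p29}
  U16: {p6,p19,p38,p40}
  U23: {p7,p18,p20}
  U24: {p2,p10,p37}
  U25: {p20,p21,p23,p37}
  U26: {p5,p10,p40}
  U34: {p15,p32,p33}
  U35: {p20,p26,p27}
  U36: {p24,p26,p33}
  U45: {p17,p29,p37}
  U46: {p8,p10,p33}
  U56: {p6,p14,p26}
  U123: {p7}
  U126: {p40}
  U134: {p15}
  U145: {p29}
  U156: {p6}
  U235: {p20}
  U245: {p37}
  U246: {p10}
  U346: {p33}
  U356: {p26}
C dims 6,15,10; δ0: rk 5, SNF 1^5; δ1: rk 10, SNF 1^9·2
degree 0: 6−5−0 = 1 → Ȟ^0 ≅ Z
degree 1: 15−10−5 = 0 → Ȟ^1 ≅ 0
degree 2: 10−0−10 = 0 plus torsion [2] → Ȟ^2 ≅ Z/2


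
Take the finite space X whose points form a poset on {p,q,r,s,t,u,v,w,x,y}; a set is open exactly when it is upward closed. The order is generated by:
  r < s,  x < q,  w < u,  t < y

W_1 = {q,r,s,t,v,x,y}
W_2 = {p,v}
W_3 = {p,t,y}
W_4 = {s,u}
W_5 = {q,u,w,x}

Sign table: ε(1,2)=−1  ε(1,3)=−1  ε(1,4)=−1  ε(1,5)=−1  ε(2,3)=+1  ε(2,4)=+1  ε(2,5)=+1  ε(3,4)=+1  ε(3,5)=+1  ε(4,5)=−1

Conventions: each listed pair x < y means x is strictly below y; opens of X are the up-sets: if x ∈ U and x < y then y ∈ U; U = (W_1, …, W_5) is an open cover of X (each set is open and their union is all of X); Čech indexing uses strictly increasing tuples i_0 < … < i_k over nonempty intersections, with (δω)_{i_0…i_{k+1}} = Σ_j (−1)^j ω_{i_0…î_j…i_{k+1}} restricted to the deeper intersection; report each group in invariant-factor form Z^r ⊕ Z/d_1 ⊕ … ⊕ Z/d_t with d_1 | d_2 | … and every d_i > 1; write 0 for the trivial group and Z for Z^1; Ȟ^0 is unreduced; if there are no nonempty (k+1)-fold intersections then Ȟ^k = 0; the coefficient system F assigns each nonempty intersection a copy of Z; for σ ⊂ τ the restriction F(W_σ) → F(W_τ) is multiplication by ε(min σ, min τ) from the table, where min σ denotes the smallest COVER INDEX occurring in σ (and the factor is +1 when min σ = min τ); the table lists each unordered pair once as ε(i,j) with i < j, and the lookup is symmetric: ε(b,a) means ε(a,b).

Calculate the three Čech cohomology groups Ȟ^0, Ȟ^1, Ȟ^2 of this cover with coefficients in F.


nonempty overlaps:
  W12={v} W13={t,y} W14={s} W15={q,x} W23={p} W45={u}
C dims 5,6; δ0: rk 5, SNF 1^4·2
degree 0: 5−5−0 = 0 → Ȟ^0 ≅ 0
degree 1: 6−0−5 = 1 plus torsion [2] → Ȟ^1 ≅ Z ⊕ Z/2
degree 2: 0−0−0 = 0 → Ȟ^2 ≅ 0

Ȟ^0 ≅ 0; Ȟ^1 ≅ Z ⊕ Z/2; Ȟ^2 ≅ 0


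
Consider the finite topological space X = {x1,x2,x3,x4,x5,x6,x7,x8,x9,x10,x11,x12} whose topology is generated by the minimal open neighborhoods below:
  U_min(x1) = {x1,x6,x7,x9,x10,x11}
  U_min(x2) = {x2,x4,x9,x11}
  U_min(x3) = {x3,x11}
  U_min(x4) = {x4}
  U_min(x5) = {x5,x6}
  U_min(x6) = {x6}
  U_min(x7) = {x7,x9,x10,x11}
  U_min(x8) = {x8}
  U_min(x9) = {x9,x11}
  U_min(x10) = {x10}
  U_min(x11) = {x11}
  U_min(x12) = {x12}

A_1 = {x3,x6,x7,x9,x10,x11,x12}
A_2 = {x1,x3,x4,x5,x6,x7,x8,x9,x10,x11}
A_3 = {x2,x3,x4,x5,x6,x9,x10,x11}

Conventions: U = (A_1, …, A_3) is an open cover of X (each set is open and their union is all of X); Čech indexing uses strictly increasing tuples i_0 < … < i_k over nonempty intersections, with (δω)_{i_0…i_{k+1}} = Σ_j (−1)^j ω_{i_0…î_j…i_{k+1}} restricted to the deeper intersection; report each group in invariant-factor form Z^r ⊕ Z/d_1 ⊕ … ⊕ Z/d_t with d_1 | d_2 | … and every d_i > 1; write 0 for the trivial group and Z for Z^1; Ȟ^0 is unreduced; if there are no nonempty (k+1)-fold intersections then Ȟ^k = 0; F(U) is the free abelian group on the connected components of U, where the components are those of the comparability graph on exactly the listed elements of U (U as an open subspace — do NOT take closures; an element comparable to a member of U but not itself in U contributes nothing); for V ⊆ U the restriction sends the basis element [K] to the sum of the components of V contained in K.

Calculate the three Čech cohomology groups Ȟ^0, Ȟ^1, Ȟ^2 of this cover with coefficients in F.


Ȟ^0(U;F) ≅ Z^3, Ȟ^1(U;F) ≅ 0 and Ȟ^2(U;F) ≅ 0

nerve of the cover:
  A12={x3,x6,x7,x9,x10,x11} A13={x3,x6,x9,x10,x11} A23={x3,x4,x5,x6,x9,x10,x11}
  A123={x3,x6,x9,x10,x11}
components per intersection:
  A1: {x3,x7,x9,x10,x11} {x6} {x12}
  A2: {x1,x3,x5,x6,x7,x9,x10,x11} {x4} {x8}
  A3: {x2,x3,x4,x9,x11} {x5,x6} {x10}
  A12: {x3,x7,x9,x10,x11} {x6}
  A13: {x3,x9,x11} {x6} {x10}
  A23: {x3,x9,x11} {x4} {x5,x6} {x10}
  A123: {x3,x9,x11} {x6} {x10}
C dims 9,9,3; δ0: rk 6, SNF 1^6; δ1: rk 3, SNF 1^3
Ȟ^0 = (9 − 6) − 0 = 3, so Ȟ^0 ≅ Z^3
Ȟ^1 = (9 − 3) − 6 = 0, so Ȟ^1 ≅ 0
Ȟ^2 = (3 − 0) − 3 = 0, so Ȟ^2 ≅ 0


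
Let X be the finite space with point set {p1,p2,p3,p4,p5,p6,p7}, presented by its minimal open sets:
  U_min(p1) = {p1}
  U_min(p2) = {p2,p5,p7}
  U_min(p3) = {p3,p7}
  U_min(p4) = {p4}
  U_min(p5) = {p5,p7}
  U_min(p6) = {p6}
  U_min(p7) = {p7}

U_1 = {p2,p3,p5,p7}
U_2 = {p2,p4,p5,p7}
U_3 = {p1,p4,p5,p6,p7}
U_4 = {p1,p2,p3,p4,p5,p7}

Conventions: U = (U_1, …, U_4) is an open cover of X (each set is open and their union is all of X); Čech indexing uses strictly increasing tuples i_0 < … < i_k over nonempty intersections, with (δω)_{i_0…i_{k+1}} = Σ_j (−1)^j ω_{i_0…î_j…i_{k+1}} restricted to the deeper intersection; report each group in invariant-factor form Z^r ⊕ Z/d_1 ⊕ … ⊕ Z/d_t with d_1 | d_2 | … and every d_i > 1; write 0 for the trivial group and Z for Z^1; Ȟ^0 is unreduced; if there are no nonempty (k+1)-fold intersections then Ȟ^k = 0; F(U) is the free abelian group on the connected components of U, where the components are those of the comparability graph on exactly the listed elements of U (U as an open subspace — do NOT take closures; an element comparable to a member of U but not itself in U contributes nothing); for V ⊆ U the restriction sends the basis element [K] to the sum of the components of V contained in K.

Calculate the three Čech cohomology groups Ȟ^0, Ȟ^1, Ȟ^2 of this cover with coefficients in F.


Ȟ^0 ≅ Z^4; Ȟ^1 ≅ 0; Ȟ^2 ≅ 0

nonempty intersections:
  U12={p2,p5,p7} U13={p5,p7} U14={p2,p3,p5,p7} U23={p4,p5,p7} U24={p2,p4,p5,p7} U34={p1,p4,p5,p7}
  U123={p5,p7} U124={p2,p5,p7} U134={p5,p7} U234={p4,p5,p7}
  U1234={p5,p7}
components per intersection:
  U1: {p2,p3,p5,p7}
  U2: {p2,p5,p7} {p4}
  U3: {p1} {p4} {p5,p7} {p6}
  U4: {p1} {p2,p3,p5,p7} {p4}
  U12: {p2,p5,p7}
  U13: {p5,p7}
  U14: {p2,p3,p5,p7}
  U23: {p4} {p5,p7}
  U24: {p2,p5,p7} {p4}
  U34: {p1} {p4} {p5,p7}
  U123: {p5,p7}
  U124: {p2,p5,p7}
  U134: {p5,p7}
  U234: {p4} {p5,p7}
  U1234: {p5,p7}
C dims 10,10,5,1; δ0: rk 6, SNF 1^6; δ1: rk 4, SNF 1^4; δ2: rk 1, SNF 1^1
Ȟ^0: (10−6)−0=4 ⇒ Z^4
Ȟ^1: (10−4)−6=0 ⇒ 0
Ȟ^2: (5−1)−4=0 ⇒ 0


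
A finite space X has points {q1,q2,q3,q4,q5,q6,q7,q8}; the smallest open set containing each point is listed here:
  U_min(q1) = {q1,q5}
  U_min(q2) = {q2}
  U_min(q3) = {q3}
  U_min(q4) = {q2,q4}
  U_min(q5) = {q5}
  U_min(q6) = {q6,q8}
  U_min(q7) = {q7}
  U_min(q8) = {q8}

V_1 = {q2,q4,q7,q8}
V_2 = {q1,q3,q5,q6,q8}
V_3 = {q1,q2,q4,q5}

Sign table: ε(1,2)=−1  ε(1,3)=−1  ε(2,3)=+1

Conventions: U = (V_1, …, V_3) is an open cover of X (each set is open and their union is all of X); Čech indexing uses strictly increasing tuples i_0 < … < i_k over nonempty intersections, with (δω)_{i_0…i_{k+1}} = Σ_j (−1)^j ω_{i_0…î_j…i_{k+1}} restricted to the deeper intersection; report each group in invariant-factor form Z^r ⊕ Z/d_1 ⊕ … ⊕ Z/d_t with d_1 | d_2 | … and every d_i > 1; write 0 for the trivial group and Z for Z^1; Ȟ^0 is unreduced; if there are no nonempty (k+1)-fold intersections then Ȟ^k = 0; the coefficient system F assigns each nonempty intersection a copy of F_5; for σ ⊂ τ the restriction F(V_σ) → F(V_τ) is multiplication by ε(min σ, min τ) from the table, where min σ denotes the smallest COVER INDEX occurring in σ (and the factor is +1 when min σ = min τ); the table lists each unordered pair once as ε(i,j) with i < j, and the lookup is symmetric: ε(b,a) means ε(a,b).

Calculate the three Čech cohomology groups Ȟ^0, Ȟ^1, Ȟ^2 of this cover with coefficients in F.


Ȟ^0 ≅ Z/5, Ȟ^1 ≅ Z/5 and Ȟ^2 ≅ 0

nonempty overlaps:
  V12={q8} V13={q2,q4} V23={q1,q5}
C dims 3,3; δ0: rk_F5 2
degree 0: 3−2−0 = 1 → Ȟ^0 ≅ Z/5
degree 1: 3−0−2 = 1 → Ȟ^1 ≅ Z/5
degree 2: 0−0−0 = 0 → Ȟ^2 ≅ 0


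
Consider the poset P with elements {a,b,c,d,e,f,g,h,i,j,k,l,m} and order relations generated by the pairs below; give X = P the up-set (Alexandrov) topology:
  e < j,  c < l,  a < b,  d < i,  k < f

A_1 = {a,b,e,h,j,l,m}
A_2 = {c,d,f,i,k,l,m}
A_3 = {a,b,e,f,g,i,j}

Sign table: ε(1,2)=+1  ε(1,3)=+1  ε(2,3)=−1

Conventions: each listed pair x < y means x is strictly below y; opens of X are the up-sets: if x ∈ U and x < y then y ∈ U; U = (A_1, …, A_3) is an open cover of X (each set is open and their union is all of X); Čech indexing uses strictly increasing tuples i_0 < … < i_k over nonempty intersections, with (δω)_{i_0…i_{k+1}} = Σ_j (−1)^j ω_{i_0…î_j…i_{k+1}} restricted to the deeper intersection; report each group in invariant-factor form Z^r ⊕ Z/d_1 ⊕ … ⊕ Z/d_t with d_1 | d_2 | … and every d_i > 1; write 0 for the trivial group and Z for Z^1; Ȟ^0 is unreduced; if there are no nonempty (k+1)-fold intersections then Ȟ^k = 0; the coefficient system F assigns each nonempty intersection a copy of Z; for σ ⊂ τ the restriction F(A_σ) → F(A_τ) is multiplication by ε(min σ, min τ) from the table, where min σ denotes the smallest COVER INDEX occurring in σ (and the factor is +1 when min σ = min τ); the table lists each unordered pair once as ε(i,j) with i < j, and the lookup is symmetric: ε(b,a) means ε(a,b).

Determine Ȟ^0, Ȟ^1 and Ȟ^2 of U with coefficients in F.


Ȟ^0 = 0; Ȟ^1 = Z/2; Ȟ^2 = 0

nerve simplices:
  A12={l,m} A13={a,b,e,j} A23={f,i}
C dims 3,3; δ0: rk 3, SNF 1^2·2
degree 0: 3−3−0 = 0 → Ȟ^0 ≅ 0
degree 1: 3−0−3 = 0 plus torsion [2] → Ȟ^1 ≅ Z/2
degree 2: 0−0−0 = 0 → Ȟ^2 ≅ 0


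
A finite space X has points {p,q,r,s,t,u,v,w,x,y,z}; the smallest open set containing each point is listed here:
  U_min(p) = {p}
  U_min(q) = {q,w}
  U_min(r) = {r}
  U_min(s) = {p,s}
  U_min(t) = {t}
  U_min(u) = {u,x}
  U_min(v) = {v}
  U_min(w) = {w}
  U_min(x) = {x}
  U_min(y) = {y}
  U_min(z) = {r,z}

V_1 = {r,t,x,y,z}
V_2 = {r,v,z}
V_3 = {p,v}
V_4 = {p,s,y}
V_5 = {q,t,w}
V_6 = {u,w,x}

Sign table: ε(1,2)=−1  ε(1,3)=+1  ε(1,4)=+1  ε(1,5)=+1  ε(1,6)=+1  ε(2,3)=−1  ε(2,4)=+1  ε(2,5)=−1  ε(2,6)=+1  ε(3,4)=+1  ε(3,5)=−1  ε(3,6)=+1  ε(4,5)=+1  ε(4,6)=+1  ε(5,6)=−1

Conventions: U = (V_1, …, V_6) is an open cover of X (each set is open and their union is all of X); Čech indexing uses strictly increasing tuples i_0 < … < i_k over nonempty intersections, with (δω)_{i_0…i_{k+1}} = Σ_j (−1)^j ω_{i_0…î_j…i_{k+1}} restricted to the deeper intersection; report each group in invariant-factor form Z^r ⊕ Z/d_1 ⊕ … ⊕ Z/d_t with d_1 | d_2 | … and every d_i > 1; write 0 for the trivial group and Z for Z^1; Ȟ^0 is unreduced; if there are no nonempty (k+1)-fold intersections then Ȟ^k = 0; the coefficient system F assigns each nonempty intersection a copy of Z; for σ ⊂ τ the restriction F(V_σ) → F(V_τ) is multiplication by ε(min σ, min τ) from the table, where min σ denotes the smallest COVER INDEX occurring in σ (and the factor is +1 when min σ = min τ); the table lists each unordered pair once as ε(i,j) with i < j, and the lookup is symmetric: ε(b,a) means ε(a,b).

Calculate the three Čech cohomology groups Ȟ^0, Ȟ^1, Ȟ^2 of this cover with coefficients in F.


Ȟ^0(U;F) ≅ 0, Ȟ^1(U;F) ≅ Z ⊕ Z/2, Ȟ^2(U;F) ≅ 0

nerve simplices:
  V12={r,z} V14={y} V15={t} V16={x} V23={v} V34={p} V56={w}
C dims 6,7; δ0: rk 6, SNF 1^5·2
degree 0: 6−6−0 = 0 → Ȟ^0 ≅ 0
degree 1: 7−0−6 = 1 plus torsion [2] → Ȟ^1 ≅ Z ⊕ Z/2
degree 2: 0−0−0 = 0 → Ȟ^2 ≅ 0


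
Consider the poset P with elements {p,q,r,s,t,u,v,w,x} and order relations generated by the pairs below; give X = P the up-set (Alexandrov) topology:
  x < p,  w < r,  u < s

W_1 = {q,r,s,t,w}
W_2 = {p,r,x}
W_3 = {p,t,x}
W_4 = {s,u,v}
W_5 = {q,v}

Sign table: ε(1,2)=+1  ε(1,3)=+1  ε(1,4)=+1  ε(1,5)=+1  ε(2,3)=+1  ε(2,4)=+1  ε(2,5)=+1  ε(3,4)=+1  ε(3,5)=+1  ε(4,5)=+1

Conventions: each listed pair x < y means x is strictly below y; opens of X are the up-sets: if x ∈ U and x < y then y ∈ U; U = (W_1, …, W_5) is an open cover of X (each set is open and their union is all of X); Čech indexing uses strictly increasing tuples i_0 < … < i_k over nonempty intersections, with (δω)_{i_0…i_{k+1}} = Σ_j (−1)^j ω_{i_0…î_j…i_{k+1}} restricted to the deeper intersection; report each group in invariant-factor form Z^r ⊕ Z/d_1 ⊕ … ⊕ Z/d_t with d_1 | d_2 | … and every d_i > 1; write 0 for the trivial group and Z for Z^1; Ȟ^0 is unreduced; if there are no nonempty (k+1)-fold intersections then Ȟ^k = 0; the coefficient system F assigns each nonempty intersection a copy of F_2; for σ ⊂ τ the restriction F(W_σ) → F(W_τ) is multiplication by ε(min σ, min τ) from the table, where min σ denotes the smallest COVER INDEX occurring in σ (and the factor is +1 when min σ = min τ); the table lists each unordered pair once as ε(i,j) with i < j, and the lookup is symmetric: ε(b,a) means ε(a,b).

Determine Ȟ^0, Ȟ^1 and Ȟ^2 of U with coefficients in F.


Ȟ^0 = Z/2, Ȟ^1 = Z/2 ⊕ Z/2 and Ȟ^2 = 0

nonempty overlaps:
  W12={r} W13={t} W14={s} W15={q} W23={p,x} W45={v}
C dims 5,6; δ0: rk_F2 4
degree 0: 5−4−0 = 1 → Ȟ^0 ≅ Z/2
degree 1: 6−0−4 = 2 → Ȟ^1 ≅ Z/2 ⊕ Z/2
degree 2: 0−0−0 = 0 → Ȟ^2 ≅ 0


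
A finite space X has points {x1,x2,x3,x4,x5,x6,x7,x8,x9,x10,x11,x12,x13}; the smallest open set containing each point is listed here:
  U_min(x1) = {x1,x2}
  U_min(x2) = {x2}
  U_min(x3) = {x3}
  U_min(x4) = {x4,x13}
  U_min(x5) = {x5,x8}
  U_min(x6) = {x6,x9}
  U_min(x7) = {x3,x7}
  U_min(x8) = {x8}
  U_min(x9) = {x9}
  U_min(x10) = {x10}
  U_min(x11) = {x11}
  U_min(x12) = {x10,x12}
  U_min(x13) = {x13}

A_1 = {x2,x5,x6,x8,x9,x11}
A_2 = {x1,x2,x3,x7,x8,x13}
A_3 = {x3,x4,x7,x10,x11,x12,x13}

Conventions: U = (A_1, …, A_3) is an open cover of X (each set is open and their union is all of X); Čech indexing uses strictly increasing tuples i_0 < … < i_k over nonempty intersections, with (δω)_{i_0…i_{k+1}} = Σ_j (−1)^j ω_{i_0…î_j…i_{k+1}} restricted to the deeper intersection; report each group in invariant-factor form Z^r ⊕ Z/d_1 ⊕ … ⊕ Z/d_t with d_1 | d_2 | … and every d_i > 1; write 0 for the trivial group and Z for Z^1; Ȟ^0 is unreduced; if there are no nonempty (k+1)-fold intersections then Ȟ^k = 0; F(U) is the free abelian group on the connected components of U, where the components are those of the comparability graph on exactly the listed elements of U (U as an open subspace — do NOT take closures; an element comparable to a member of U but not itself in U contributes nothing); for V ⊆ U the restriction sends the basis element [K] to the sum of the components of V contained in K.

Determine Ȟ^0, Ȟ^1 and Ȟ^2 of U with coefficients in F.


Ȟ^0 ≅ Z^7; Ȟ^1 ≅ 0; Ȟ^2 ≅ 0

nerve simplices:
  A12={x2,x8} A13={x11} A23={x3,x7,x13}
components per intersection:
  A1: {x2} {x5,x8} {x6,x9} {x11}
  A2: {x1,x2} {x3,x7} {x8} {x13}
  A3: {x3,x7} {x4,x13} {x10,x12} {x11}
  A12: {x2} {x8}
  A13: {x11}
  A23: {x3,x7} {x13}
C dims 12,5; δ0: rk 5, SNF 1^5
degree 0: 12−5−0 = 7 → Ȟ^0 ≅ Z^7
degree 1: 5−0−5 = 0 → Ȟ^1 ≅ 0
degree 2: 0−0−0 = 0 → Ȟ^2 ≅ 0


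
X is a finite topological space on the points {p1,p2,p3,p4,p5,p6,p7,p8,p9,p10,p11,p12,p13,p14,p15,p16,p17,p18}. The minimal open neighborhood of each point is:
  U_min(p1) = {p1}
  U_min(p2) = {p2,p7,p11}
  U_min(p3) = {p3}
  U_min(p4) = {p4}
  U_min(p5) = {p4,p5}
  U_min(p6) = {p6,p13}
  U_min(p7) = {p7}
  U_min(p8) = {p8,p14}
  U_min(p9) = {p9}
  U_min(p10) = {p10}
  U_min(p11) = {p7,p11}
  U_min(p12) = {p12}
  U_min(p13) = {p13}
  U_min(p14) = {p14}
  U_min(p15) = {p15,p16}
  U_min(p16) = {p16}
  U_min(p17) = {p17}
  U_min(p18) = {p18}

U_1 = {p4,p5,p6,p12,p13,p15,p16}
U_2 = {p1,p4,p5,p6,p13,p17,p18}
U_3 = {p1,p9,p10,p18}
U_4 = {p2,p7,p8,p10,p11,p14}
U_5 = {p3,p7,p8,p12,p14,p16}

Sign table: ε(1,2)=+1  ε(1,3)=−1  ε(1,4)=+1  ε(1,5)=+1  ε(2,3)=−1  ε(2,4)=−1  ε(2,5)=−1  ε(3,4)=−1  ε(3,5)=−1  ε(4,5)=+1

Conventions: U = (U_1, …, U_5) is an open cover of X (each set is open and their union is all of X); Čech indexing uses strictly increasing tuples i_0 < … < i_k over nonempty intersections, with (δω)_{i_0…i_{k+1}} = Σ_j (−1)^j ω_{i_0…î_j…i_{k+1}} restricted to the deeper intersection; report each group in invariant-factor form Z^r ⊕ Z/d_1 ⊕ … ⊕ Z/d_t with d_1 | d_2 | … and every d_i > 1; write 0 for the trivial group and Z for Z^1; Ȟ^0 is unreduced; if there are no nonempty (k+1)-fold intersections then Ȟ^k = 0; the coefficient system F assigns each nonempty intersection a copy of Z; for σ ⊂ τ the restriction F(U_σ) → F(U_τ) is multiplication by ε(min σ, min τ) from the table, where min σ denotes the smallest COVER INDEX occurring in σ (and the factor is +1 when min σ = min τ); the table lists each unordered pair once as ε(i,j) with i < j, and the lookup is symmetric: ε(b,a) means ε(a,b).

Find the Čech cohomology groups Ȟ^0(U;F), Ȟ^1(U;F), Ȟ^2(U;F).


nonempty intersections:
  U12={p4,p5,p6,p13} U15={p12,p16} U23={p1,p18} U34={p10} U45={p7,p8,p14}
C dims 5,5; δ0: rk 4, SNF 1^4
Ȟ^0: (5−4)−0=1 ⇒ Z
Ȟ^1: (5−0)−4=1 ⇒ Z
Ȟ^2: (0−0)−0=0 ⇒ 0

Ȟ^0(U;F) ≅ Z; Ȟ^1(U;F) ≅ Z; Ȟ^2(U;F) ≅ 0


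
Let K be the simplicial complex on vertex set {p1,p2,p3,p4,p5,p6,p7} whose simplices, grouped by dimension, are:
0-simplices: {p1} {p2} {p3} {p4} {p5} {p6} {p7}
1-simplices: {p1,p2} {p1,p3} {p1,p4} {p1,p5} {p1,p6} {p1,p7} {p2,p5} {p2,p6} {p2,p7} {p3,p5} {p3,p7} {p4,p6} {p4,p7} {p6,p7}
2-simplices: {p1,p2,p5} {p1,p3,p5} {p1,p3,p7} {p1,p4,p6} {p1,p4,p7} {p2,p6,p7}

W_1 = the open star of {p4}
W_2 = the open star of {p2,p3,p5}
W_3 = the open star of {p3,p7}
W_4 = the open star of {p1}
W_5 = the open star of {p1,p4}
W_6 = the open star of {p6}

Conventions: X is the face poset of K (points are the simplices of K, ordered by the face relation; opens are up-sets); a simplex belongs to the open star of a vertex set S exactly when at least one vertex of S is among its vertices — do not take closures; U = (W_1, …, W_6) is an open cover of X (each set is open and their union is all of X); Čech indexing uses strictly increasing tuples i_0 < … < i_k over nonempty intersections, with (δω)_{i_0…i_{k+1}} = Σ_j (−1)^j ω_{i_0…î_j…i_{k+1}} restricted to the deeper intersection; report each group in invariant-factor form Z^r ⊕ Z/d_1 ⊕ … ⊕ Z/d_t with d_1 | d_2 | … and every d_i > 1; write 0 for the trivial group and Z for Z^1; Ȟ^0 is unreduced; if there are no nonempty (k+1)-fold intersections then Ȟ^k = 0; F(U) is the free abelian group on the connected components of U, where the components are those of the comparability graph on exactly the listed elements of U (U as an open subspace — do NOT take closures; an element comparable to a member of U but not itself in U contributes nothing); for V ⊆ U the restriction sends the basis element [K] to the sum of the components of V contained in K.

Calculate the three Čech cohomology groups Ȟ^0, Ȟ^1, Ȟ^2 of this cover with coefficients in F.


Ȟ^0 ≅ Z, Ȟ^1 ≅ Z^2 and Ȟ^2 ≅ 0

cover nerve:
  W1={{p4},{p1,p4},{p4,p6},{p4,p7},{p1,p4,p6},{p1,p4,p7}} W2={{p2},{p3},{p5},{p1,p2},{p1,p3},{p1,p5},{p2,p5},{p2,p6},{p2,p7},{p3,p5},{p3,p7},{p1,p2,p5},{p1,p3,p5},{p1,p3,p7},{p2,p6,p7}} W3={{p3},{p7},{p1,p3},{p1,p7},{p2,p7},{p3,p5},{p3,p7},{p4,p7},{p6,p7},{p1,p3,p5},{p1,p3,p7},{p1,p4,p7},{p2,p6,p7}} W4={{p1},{p1,p2},{p1,p3},{p1,p4},{p1,p5},{p1,p6},{p1,p7},{p1,p2,p5},{p1,p3,p5},{p1,p3,p7},{p1,p4,p6},{p1,p4,p7}} W5={{p1},{p4},{p1,p2},{p1,p3},{p1,p4},{p1,p5},{p1,p6},{p1,p7},{p4,p6},{p4,p7},{p1,p2,p5},{p1,p3,p5},{p1,p3,p7},{p1,p4,p6},{p1,p4,p7}} W6={{p6},{p1,p6},{p2,p6},{p4,p6},{p6,p7},{p1,p4,p6},{p2,p6,p7}}
  W13={{p4,p7},{p1,p4,p7}} W14={{p1,p4},{p1,p4,p6},{p1,p4,p7}} W15={{p4},{p1,p4},{p4,p6},{p4,p7},{p1,p4,p6},{p1,p4,p7}} W16={{p4,p6},{p1,p4,p6}} W23={{p3},{p1,p3},{p2,p7},{p3,p5},{p3,p7},{p1,p3,p5},{p1,p3,p7},{p2,p6,p7}} W24={{p1,p2},{p1,p3},{p1,p5},{p1,p2,p5},{p1,p3,p5},{p1,p3,p7}} W25={{p1,p2},{p1,p3},{p1,p5},{p1,p2,p5},{p1,p3,p5},{p1,p3,p7}} W26={{p2,p6},{p2,p6,p7}} W34={{p1,p3},{p1,p7},{p1,p3,p5},{p1,p3,p7},{p1,p4,p7}} W35={{p1,p3},{p1,p7},{p4,p7},{p1,p3,p5},{p1,p3,p7},{p1,p4,p7}} W36={{p6,p7},{p2,p6,p7}} W45={{p1},{p1,p2},{p1,p3},{p1,p4},{p1,p5},{p1,p6},{p1,p7},{p1,p2,p5},{p1,p3,p5},{p1,p3,p7},{p1,p4,p6},{p1,p4,p7}} W46={{p1,p6},{p1,p4,p6}} W56={{p1,p6},{p4,p6},{p1,p4,p6}}
  W134={{p1,p4,p7}} W135={{p4,p7},{p1,p4,p7}} W145={{p1,p4},{p1,p4,p6},{p1,p4,p7}} W146={{p1,p4,p6}} W156={{p4,p6},{p1,p4,p6}} W234={{p1,p3},{p1,p3,p5},{p1,p3,p7}} W235={{p1,p3},{p1,p3,p5},{p1,p3,p7}} W236={{p2,p6,p7}} W245={{p1,p2},{p1,p3},{p1,p5},{p1,p2,p5},{p1,p3,p5},{p1,p3,p7}} W345={{p1,p3},{p1,p7},{p1,p3,p5},{p1,p3,p7},{p1,p4,p7}} W456={{p1,p6},{p1,p4,p6}}
  W1345={{p1,p4,p7}} W1456={{p1,p4,p6}} W2345={{p1,p3},{p1,p3,p5},{p1,p3,p7}}
components per intersection:
  W1: {{p4},{p1,p4},{p4,p6},{p4,p7},{p1,p4,p6},{p1,p4,p7}}
  W2: {{p2},{p3},{p5},{p1,p2},{p1,p3},{p1,p5},{p2,p5},{p2,p6},{p2,p7},{p3,p5},{p3,p7},{p1,p2,p5},{p1,p3,p5},{p1,p3,p7},{p2,p6,p7}}
  W3: {{p3},{p7},{p1,p3},{p1,p7},{p2,p7},{p3,p5},{p3,p7},{p4,p7},{p6,p7},{p1,p3,p5},{p1,p3,p7},{p1,p4,p7},{p2,p6,p7}}
  W4: {{p1},{p1,p2},{p1,p3},{p1,p4},{p1,p5},{p1,p6},{p1,p7},{p1,p2,p5},{p1,p3,p5},{p1,p3,p7},{p1,p4,p6},{p1,p4,p7}}
  W5: {{p1},{p4},{p1,p2},{p1,p3},{p1,p4},{p1,p5},{p1,p6},{p1,p7},{p4,p6},{p4,p7},{p1,p2,p5},{p1,p3,p5},{p1,p3,p7},{p1,p4,p6},{p1,p4,p7}}
  W6: {{p6},{p1,p6},{p2,p6},{p4,p6},{p6,p7},{p1,p4,p6},{p2,p6,p7}}
  W13: {{p4,p7},{p1,p4,p7}}
  W14: {{p1,p4},{p1,p4,p6},{p1,p4,p7}}
  W15: {{p4},{p1,p4},{p4,p6},{p4,p7},{p1,p4,p6},{p1,p4,p7}}
  W16: {{p4,p6},{p1,p4,p6}}
  W23: {{p3},{p1,p3},{p3,p5},{p3,p7},{p1,p3,p5},{p1,p3,p7}} {{p2,p7},{p2,p6,p7}}
  W24: {{p1,p2},{p1,p3},{p1,p5},{p1,p2,p5},{p1,p3,p5},{p1,p3,p7}}
  W25: {{p1,p2},{p1,p3},{p1,p5},{p1,p2,p5},{p1,p3,p5},{p1,p3,p7}}
  W26: {{p2,p6},{p2,p6,p7}}
  W34: {{p1,p3},{p1,p7},{p1,p3,p5},{p1,p3,p7},{p1,p4,p7}}
  W35: {{p1,p3},{p1,p7},{p4,p7},{p1,p3,p5},{p1,p3,p7},{p1,p4,p7}}
  W36: {{p6,p7},{p2,p6,p7}}
  W45: {{p1},{p1,p2},{p1,p3},{p1,p4},{p1,p5},{p1,p6},{p1,p7},{p1,p2,p5},{p1,p3,p5},{p1,p3,p7},{p1,p4,p6},{p1,p4,p7}}
  W46: {{p1,p6},{p1,p4,p6}}
  W56: {{p1,p6},{p4,p6},{p1,p4,p6}}
  W134: {{p1,p4,p7}}
  W135: {{p4,p7},{p1,p4,p7}}
  W145: {{p1,p4},{p1,p4,p6},{p1,p4,p7}}
  W146: {{p1,p4,p6}}
  W156: {{p4,p6},{p1,p4,p6}}
  W234: {{p1,p3},{p1,p3,p5},{p1,p3,p7}}
  W235: {{p1,p3},{p1,p3,p5},{p1,p3,p7}}
  W236: {{p2,p6,p7}}
  W245: {{p1,p2},{p1,p3},{p1,p5},{p1,p2,p5},{p1,p3,p5},{p1,p3,p7}}
  W345: {{p1,p3},{p1,p7},{p1,p3,p5},{p1,p3,p7},{p1,p4,p7}}
  W456: {{p1,p6},{p1,p4,p6}}
  W1345: {{p1,p4,p7}}
  W1456: {{p1,p4,p6}}
  W2345: {{p1,p3},{p1,p3,p5},{p1,p3,p7}}
C dims 6,15,11,3; δ0: rk 5, SNF 1^5; δ1: rk 8, SNF 1^8; δ2: rk 3, SNF 1^3
Ȟ^0: (6−5)−0=1 ⇒ Z
Ȟ^1: (15−8)−5=2 ⇒ Z^2
Ȟ^2: (11−3)−8=0 ⇒ 0


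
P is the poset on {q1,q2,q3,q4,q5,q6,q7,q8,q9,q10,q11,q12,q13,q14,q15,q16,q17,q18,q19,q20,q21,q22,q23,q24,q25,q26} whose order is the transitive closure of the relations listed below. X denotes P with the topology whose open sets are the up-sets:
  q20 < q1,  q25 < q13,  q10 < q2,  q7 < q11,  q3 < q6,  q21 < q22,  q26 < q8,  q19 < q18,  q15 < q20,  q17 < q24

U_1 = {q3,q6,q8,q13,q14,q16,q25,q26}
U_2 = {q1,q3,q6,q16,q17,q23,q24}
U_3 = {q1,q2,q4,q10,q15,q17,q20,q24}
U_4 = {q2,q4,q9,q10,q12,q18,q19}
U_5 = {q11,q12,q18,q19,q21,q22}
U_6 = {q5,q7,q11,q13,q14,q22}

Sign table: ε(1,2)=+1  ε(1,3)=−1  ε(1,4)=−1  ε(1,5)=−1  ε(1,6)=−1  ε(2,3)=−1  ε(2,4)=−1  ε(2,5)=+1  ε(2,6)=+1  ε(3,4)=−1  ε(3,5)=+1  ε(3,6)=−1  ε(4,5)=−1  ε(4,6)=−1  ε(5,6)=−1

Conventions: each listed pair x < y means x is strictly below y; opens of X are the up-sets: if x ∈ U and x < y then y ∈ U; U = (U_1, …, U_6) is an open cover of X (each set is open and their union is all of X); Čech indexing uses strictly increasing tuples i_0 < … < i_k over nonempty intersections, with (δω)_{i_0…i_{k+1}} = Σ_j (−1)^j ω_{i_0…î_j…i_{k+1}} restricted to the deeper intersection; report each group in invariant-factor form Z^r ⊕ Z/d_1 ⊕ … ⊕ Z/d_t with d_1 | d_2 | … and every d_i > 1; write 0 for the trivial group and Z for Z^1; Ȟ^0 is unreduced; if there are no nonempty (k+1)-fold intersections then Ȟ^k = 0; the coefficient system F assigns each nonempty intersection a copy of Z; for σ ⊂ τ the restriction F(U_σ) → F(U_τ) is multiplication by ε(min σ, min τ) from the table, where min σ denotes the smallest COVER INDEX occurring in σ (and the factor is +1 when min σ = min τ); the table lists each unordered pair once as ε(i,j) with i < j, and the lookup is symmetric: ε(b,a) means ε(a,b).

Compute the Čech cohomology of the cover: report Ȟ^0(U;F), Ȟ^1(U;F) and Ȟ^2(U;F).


Ȟ^0 ≅ 0, Ȟ^1 ≅ Z/2, Ȟ^2 ≅ 0

nonempty overlaps:
  U12={q3,q6,q16} U16={q13,q14} U23={q1,q17,q24} U34={q2,q4,q10} U45={q12,q18,q19} U56={q11,q22}
C dims 6,6; δ0: rk 6, SNF 1^5·2
degree 0: 6−6−0 = 0 → Ȟ^0 ≅ 0
degree 1: 6−0−6 = 0 plus torsion [2] → Ȟ^1 ≅ Z/2
degree 2: 0−0−0 = 0 → Ȟ^2 ≅ 0


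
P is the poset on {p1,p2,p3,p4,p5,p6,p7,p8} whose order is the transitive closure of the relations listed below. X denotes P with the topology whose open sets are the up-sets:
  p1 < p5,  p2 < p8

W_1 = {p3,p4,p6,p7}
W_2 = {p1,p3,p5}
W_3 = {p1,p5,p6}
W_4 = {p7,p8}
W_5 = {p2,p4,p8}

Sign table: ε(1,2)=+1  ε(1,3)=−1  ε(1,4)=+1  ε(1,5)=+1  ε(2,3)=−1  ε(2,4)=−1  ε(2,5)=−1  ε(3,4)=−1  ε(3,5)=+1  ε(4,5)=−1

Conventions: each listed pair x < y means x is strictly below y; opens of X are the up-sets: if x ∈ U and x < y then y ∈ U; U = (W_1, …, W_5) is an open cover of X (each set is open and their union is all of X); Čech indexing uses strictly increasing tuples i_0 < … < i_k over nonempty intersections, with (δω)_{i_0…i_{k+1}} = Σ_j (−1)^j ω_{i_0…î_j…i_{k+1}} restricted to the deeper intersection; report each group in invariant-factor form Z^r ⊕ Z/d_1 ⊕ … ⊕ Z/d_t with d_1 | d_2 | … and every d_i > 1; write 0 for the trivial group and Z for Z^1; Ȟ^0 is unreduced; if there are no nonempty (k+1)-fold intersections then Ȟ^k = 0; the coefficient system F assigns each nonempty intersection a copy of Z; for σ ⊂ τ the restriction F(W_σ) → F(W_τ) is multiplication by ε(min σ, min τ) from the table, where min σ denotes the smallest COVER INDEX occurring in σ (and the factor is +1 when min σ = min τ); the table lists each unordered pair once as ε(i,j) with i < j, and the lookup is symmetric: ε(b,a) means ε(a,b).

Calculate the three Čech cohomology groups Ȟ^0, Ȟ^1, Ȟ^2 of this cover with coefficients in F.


nerve simplices:
  W12={p3} W13={p6} W14={p7} W15={p4} W23={p1,p5} W45={p8}
C dims 5,6; δ0: rk 5, SNF 1^4·2
degree 0: 5−5−0 = 0 → Ȟ^0 ≅ 0
degree 1: 6−0−5 = 1 plus torsion [2] → Ȟ^1 ≅ Z ⊕ Z/2
degree 2: 0−0−0 = 0 → Ȟ^2 ≅ 0

Ȟ^0 ≅ 0,  Ȟ^1 ≅ Z ⊕ Z/2,  Ȟ^2 ≅ 0


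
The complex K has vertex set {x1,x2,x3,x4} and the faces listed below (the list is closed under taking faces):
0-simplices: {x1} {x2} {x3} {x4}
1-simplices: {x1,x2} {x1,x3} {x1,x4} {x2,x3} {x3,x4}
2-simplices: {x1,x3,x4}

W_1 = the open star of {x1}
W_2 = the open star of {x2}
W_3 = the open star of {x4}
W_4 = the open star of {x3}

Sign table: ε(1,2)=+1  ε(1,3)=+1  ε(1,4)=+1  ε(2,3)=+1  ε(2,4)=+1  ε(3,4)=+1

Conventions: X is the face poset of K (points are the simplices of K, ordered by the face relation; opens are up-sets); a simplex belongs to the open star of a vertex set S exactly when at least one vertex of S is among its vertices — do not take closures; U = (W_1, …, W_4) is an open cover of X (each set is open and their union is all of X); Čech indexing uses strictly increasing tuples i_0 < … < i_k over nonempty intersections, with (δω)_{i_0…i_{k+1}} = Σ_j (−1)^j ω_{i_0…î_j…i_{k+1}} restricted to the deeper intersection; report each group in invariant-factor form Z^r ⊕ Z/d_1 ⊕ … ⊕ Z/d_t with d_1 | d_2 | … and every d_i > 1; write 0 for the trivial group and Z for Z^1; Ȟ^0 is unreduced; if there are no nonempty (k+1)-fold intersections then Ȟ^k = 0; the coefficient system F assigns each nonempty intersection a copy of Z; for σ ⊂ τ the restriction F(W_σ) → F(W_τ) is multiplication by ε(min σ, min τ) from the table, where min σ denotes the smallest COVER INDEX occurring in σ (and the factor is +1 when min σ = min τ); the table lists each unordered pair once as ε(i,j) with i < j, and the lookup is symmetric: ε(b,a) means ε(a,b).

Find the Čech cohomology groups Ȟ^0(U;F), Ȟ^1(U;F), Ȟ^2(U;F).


nerve of the cover:
  W1={{x1},{x1,x2},{x1,x3},{x1,x4},{x1,x3,x4}} W2={{x2},{x1,x2},{x2,x3}} W3={{x4},{x1,x4},{x3,x4},{x1,x3,x4}} W4={{x3},{x1,x3},{x2,x3},{x3,x4},{x1,x3,x4}}
  W12={{x1,x2}} W13={{x1,x4},{x1,x3,x4}} W14={{x1,x3},{x1,x3,x4}} W24={{x2,x3}} W34={{x3,x4},{x1,x3,x4}}
  W134={{x1,x3,x4}}
C dims 4,5,1; δ0: rk 3, SNF 1^3; δ1: rk 1, SNF 1^1
Ȟ^0 = (4 − 3) − 0 = 1, so Ȟ^0 ≅ Z
Ȟ^1 = (5 − 1) − 3 = 1, so Ȟ^1 ≅ Z
Ȟ^2 = (1 − 0) − 1 = 0, so Ȟ^2 ≅ 0

Ȟ^0 = Z,  Ȟ^1 = Z,  Ȟ^2 = 0


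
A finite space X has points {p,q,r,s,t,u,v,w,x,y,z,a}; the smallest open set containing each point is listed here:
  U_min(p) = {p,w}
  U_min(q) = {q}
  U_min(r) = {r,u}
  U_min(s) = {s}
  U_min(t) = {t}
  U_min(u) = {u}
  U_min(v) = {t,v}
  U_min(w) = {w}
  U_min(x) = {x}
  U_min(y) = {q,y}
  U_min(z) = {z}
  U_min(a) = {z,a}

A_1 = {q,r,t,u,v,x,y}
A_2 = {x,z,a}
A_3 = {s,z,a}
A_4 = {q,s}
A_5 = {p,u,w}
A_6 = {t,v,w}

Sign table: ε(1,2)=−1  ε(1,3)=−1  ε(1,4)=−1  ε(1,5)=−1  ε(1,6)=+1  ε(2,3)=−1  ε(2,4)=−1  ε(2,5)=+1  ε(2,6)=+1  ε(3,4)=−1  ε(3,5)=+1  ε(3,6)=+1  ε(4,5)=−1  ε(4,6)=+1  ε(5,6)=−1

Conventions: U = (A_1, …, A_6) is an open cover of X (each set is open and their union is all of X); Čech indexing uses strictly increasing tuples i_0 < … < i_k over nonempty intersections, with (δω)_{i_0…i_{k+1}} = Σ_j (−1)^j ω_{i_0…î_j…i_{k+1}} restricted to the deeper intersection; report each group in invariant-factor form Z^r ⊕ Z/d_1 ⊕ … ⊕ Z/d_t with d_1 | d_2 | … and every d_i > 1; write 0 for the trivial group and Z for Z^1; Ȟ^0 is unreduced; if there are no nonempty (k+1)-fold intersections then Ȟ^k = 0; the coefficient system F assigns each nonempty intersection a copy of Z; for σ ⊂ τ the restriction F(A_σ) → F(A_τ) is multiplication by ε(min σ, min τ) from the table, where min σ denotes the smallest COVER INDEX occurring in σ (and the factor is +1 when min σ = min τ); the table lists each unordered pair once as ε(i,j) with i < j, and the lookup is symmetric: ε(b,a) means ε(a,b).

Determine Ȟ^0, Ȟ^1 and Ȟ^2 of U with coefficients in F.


cover nerve:
  A12={x} A14={q} A15={u} A16={t,v} A23={z,a} A34={s} A56={w}
C dims 6,7; δ0: rk 5, SNF 1^5
Ȟ^0: (6−5)−0=1 ⇒ Z
Ȟ^1: (7−0)−5=2 ⇒ Z^2
Ȟ^2: (0−0)−0=0 ⇒ 0

Ȟ^0(U;F) ≅ Z, Ȟ^1(U;F) ≅ Z^2, Ȟ^2(U;F) ≅ 0


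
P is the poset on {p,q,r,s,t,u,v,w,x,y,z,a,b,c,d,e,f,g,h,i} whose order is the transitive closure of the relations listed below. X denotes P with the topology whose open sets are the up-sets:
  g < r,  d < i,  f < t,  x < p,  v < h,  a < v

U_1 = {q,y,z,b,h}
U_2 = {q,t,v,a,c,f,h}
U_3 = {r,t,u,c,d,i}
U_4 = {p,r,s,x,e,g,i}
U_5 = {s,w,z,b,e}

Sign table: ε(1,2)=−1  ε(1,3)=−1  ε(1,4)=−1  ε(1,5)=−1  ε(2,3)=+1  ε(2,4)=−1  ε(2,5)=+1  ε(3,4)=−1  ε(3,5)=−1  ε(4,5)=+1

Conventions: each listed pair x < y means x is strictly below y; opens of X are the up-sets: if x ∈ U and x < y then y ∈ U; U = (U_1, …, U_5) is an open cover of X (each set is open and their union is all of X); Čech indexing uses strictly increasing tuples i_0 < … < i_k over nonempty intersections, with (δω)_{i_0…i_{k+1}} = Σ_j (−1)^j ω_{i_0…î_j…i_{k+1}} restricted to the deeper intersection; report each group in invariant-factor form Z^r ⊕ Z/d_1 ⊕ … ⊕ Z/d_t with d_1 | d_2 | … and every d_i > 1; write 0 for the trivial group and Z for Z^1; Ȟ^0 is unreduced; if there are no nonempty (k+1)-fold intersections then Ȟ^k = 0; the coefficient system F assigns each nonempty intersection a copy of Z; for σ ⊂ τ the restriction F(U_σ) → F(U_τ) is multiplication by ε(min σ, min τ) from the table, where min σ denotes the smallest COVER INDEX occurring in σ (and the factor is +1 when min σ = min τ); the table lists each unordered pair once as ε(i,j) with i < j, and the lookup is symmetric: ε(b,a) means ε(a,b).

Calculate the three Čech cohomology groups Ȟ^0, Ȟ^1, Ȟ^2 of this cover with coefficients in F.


nonempty intersections:
  U12={q,h} U15={z,b} U23={t,c} U34={r,i} U45={s,e}
C dims 5,5; δ0: rk 5, SNF 1^4·2
Ȟ^0: (5−5)−0=0 ⇒ 0
Ȟ^1: (5−0)−5=0 plus torsion [2] ⇒ Z/2
Ȟ^2: (0−0)−0=0 ⇒ 0

Ȟ^0(U;F) ≅ 0; Ȟ^1(U;F) ≅ Z/2; Ȟ^2(U;F) ≅ 0


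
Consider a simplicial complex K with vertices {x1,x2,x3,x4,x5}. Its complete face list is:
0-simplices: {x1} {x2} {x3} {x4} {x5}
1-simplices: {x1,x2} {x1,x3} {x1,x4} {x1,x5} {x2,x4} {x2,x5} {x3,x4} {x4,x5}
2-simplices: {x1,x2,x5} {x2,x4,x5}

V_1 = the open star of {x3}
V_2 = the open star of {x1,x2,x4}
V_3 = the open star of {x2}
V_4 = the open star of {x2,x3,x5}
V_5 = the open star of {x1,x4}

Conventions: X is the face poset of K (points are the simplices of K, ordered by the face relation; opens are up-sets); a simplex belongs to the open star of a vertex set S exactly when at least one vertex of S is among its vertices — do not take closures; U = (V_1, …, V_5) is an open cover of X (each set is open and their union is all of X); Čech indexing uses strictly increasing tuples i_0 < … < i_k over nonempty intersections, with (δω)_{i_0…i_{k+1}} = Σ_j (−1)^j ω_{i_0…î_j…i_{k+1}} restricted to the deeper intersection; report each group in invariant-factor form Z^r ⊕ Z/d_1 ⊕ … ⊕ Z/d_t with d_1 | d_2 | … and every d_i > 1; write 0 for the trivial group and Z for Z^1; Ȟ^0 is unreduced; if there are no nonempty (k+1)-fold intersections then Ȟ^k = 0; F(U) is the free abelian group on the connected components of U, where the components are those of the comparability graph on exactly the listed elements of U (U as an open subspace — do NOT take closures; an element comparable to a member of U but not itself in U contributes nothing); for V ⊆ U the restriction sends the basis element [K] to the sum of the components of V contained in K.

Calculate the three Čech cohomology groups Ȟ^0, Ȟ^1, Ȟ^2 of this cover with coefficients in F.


nonempty intersections:
  V1={{x3},{x1,x3},{x3,x4}} V2={{x1},{x2},{x4},{x1,x2},{x1,x3},{x1,x4},{x1,x5},{x2,x4},{x2,x5},{x3,x4},{x4,x5},{x1,x2,x5},{x2,x4,x5}} V3={{x2},{x1,x2},{x2,x4},{x2,x5},{x1,x2,x5},{x2,x4,x5}} V4={{x2},{x3},{x5},{x1,x2},{x1,x3},{x1,x5},{x2,x4},{x2,x5},{x3,x4},{x4,x5},{x1,x2,x5},{x2,x4,x5}} V5={{x1},{x4},{x1,x2},{x1,x3},{x1,x4},{x1,x5},{x2,x4},{x3,x4},{x4,x5},{x1,x2,x5},{x2,x4,x5}}
  V12={{x1,x3},{x3,x4}} V14={{x3},{x1,x3},{x3,x4}} V15={{x1,x3},{x3,x4}} V23={{x2},{x1,x2},{x2,x4},{x2,x5},{x1,x2,x5},{x2,x4,x5}} V24={{x2},{x1,x2},{x1,x3},{x1,x5},{x2,x4},{x2,x5},{x3,x4},{x4,x5},{x1,x2,x5},{x2,x4,x5}} V25={{x1},{x4},{x1,x2},{x1,x3},{x1,x4},{x1,x5},{x2,x4},{x3,x4},{x4,x5},{x1,x2,x5},{x2,x4,x5}} V34={{x2},{x1,x2},{x2,x4},{x2,x5},{x1,x2,x5},{x2,x4,x5}} V35={{x1,x2},{x2,x4},{x1,x2,x5},{x2,x4,x5}} V45={{x1,x2},{x1,x3},{x1,x5},{x2,x4},{x3,x4},{x4,x5},{x1,x2,x5},{x2,x4,x5}}
  V124={{x1,x3},{x3,x4}} V125={{x1,x3},{x3,x4}} V145={{x1,x3},{x3,x4}} V234={{x2},{x1,x2},{x2,x4},{x2,x5},{x1,x2,x5},{x2,x4,x5}} V235={{x1,x2},{x2,x4},{x1,x2,x5},{x2,x4,x5}} V245={{x1,x2},{x1,x3},{x1,x5},{x2,x4},{x3,x4},{x4,x5},{x1,x2,x5},{x2,x4,x5}} V345={{x1,x2},{x2,x4},{x1,x2,x5},{x2,x4,x5}}
  V1245={{x1,x3},{x3,x4}} V2345={{x1,x2},{x2,x4},{x1,x2,x5},{x2,x4,x5}}
components per intersection:
  V1: {{x3},{x1,x3},{x3,x4}}
  V2: {{x1},{x2},{x4},{x1,x2},{x1,x3},{x1,x4},{x1,x5},{x2,x4},{x2,x5},{x3,x4},{x4,x5},{x1,x2,x5},{x2,x4,x5}}
  V3: {{x2},{x1,x2},{x2,x4},{x2,x5},{x1,x2,x5},{x2,x4,x5}}
  V4: {{x2},{x5},{x1,x2},{x1,x5},{x2,x4},{x2,x5},{x4,x5},{x1,x2,x5},{x2,x4,x5}} {{x3},{x1,x3},{x3,x4}}
  V5: {{x1},{x4},{x1,x2},{x1,x3},{x1,x4},{x1,x5},{x2,x4},{x3,x4},{x4,x5},{x1,x2,x5},{x2,x4,x5}}
  V12: {{x1,x3}} {{x3,x4}}
  V14: {{x3},{x1,x3},{x3,x4}}
  V15: {{x1,x3}} {{x3,x4}}
  V23: {{x2},{x1,x2},{x2,x4},{x2,x5},{x1,x2,x5},{x2,x4,x5}}
  V24: {{x2},{x1,x2},{x1,x5},{x2,x4},{x2,x5},{x4,x5},{x1,x2,x5},{x2,x4,x5}} {{x1,x3}} {{x3,x4}}
  V25: {{x1},{x4},{x1,x2},{x1,x3},{x1,x4},{x1,x5},{x2,x4},{x3,x4},{x4,x5},{x1,x2,x5},{x2,x4,x5}}
  V34: {{x2},{x1,x2},{x2,x4},{x2,x5},{x1,x2,x5},{x2,x4,x5}}
  V35: {{x1,x2},{x1,x2,x5}} {{x2,x4},{x2,x4,x5}}
  V45: {{x1,x2},{x1,x5},{x1,x2,x5}} {{x1,x3}} {{x2,x4},{x4,x5},{x2,x4,x5}} {{x3,x4}}
  V124: {{x1,x3}} {{x3,x4}}
  V125: {{x1,x3}} {{x3,x4}}
  V145: {{x1,x3}} {{x3,x4}}
  V234: {{x2},{x1,x2},{x2,x4},{x2,x5},{x1,x2,x5},{x2,x4,x5}}
  V235: {{x1,x2},{x1,x2,x5}} {{x2,x4},{x2,x4,x5}}
  V245: {{x1,x2},{x1,x5},{x1,x2,x5}} {{x1,x3}} {{x2,x4},{x4,x5},{x2,x4,x5}} {{x3,x4}}
  V345: {{x1,x2},{x1,x2,x5}} {{x2,x4},{x2,x4,x5}}
  V1245: {{x1,x3}} {{x3,x4}}
  V2345: {{x1,x2},{x1,x2,x5}} {{x2,x4},{x2,x4,x5}}
C dims 6,17,15,4; δ0: rk 5, SNF 1^5; δ1: rk 11, SNF 1^11; δ2: rk 4, SNF 1^4
Ȟ^0: (6−5)−0=1 ⇒ Z
Ȟ^1: (17−11)−5=1 ⇒ Z
Ȟ^2: (15−4)−11=0 ⇒ 0

Ȟ^0 = Z,  Ȟ^1 = Z,  Ȟ^2 = 0
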